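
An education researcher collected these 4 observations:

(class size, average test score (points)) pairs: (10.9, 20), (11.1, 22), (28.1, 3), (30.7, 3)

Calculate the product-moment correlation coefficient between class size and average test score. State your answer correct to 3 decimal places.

-0.991

n = 4, Σx = 80.8, Σy = 48, Σxy = 638.6, Σx² = 1974.12, Σy² = 902
Sxx = Σx² − (Σx)²/n = 1974.12 − 1632.16 = 341.96
Sxy = Σxy − (Σx)(Σy)/n = 638.6 − 969.6 = -331
Syy = Σy² − (Σy)²/n = 902 − 576 = 326
r = Sxy/√(Sxx·Syy) = -331/√(111478.96) = -331/333.884651 = -0.991360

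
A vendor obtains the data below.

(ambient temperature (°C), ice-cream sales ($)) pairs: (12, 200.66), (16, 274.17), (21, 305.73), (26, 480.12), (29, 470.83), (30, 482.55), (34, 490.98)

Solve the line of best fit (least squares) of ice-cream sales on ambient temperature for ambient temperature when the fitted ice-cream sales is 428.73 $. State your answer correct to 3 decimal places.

26.885

n = 7, Σx = 168, Σy = 2705.04, Σxy = 70521.98, Σx² = 4414
Sxx = Σx² − (Σx)²/n = 4414 − 4032 = 382
Sxy = Σxy − (Σx)(Σy)/n = 70521.98 − 64920.96 = 5601.02
b = Sxy/Sxx = 5601.02/382 = 14.662356
a = ȳ − b·x̄ = 386.434286 − 14.662356·24 = 34.537741
Set a + b·x = 428.73: x = (428.73 − 34.537741) / 14.662356 = 26.884647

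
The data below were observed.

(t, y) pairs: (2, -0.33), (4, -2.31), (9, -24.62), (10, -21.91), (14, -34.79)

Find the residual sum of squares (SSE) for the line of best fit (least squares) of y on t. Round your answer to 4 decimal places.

30.6092

n = 5, Σx = 39, Σy = -83.96, Σxy = -937.64, Σx² = 397, Σy² = 2301.9816
Sxx = Σx² − (Σx)²/n = 397 − 304.2 = 92.8
Sxy = Σxy − (Σx)(Σy)/n = -937.64 − (-654.888) = -282.752
Syy = Σy² − (Σy)²/n = 2301.9816 − 1409.85632 = 892.12528
b = Sxy/Sxx = -282.752/92.8 = -3.046897
SSE = Syy − b·Sxy = 892.12528 − (-3.046897)·(-282.752) = 30.609186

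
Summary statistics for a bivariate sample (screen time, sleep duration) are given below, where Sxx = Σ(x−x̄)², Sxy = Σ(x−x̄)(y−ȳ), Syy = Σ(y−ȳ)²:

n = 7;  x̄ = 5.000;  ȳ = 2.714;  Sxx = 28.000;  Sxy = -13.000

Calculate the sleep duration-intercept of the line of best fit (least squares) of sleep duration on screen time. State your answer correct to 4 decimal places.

b = Sxy/Sxx = -13/28 = -0.464286
a = ȳ − b·x̄ = 2.714 − (-0.464286)·5 = 5.035429

5.0354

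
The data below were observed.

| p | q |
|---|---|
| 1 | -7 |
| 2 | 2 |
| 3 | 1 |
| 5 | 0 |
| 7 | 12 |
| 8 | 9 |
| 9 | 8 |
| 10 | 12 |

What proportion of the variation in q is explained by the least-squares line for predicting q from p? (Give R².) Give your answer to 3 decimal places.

0.775

n = 8, Σx = 45, Σy = 37, Σxy = 348, Σx² = 333, Σy² = 487
Sxx = Σx² − (Σx)²/n = 333 − 253.125 = 79.875
Sxy = Σxy − (Σx)(Σy)/n = 348 − 208.125 = 139.875
Syy = Σy² − (Σy)²/n = 487 − 171.125 = 315.875
R² = Sxy²/(Sxx·Syy) = (139.875)²/(79.875·315.875) = 0.775450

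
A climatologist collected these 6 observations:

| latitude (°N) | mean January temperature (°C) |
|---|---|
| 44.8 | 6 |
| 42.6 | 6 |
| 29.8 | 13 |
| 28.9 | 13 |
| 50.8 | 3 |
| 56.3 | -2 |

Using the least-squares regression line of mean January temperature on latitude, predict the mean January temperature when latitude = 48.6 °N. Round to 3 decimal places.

3.160

n = 6, Σx = 253.2, Σy = 39, Σxy = 1327.3, Σx² = 11295.38
Sxx = Σx² − (Σx)²/n = 11295.38 − 10685.04 = 610.34
Sxy = Σxy − (Σx)(Σy)/n = 1327.3 − 1645.8 = -318.5
b = Sxy/Sxx = -318.5/610.34 = -0.521840
a = ȳ − b·x̄ = 6.5 − (-0.521840)·42.2 = 28.521660
ŷ(48.6) = a + b·48.6 = 28.521660 + (-0.521840)·48.6 = 3.160222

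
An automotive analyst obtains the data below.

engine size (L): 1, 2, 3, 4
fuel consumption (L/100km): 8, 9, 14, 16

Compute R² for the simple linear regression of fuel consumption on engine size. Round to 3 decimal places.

n = 4, Σx = 10, Σy = 47, Σxy = 132, Σx² = 30, Σy² = 597
Sxx = Σx² − (Σx)²/n = 30 − 25 = 5
Sxy = Σxy − (Σx)(Σy)/n = 132 − 117.5 = 14.5
Syy = Σy² − (Σy)²/n = 597 − 552.25 = 44.75
R² = Sxy²/(Sxx·Syy) = (14.5)²/(5·44.75) = 0.939665

0.940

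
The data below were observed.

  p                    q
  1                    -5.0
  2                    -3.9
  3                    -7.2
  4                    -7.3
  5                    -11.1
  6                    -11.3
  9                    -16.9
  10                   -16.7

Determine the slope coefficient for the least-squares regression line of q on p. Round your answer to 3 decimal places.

n = 8, Σx = 40, Σy = -79.4, Σxy = -506, Σx² = 272
Sxx = Σx² − (Σx)²/n = 272 − 200 = 72
Sxy = Σxy − (Σx)(Σy)/n = -506 − (-397) = -109
b = Sxy/Sxx = -109/72 = -1.513889

-1.514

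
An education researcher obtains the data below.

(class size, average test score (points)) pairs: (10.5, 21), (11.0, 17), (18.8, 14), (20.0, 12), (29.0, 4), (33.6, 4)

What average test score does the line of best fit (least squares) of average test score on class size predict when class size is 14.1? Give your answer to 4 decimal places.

16.5797

n = 6, Σx = 122.9, Σy = 72, Σxy = 1161.1, Σx² = 2954.65
Sxx = Σx² − (Σx)²/n = 2954.65 − 2517.401667 = 437.248333
Sxy = Σxy − (Σx)(Σy)/n = 1161.1 − 1474.8 = -313.7
b = Sxy/Sxx = -313.7/437.248333 = -0.717441
a = ȳ − b·x̄ = 12 − (-0.717441)·20.483333 = 26.695589
ŷ(14.1) = a + b·14.1 = 26.695589 + (-0.717441)·14.1 = 16.579667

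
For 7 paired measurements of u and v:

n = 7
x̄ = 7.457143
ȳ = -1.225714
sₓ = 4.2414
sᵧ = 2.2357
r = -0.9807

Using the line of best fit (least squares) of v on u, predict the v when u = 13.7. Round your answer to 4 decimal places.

b = r · sᵧ/sₓ = -0.9807 · 2.2357/4.2414 = -0.516940
a = ȳ − b·x̄ = -1.225714 − (-0.516940)·7.457143 = 2.629184
ŷ(13.7) = a + b·13.7 = 2.629184 + (-0.516940)·13.7 = -4.452899

-4.4529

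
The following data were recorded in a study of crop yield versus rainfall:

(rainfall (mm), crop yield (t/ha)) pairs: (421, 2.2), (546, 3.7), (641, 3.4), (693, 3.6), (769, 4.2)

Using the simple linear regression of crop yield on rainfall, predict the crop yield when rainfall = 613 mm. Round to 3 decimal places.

n = 5, Σx = 3070, Σy = 17.1, Σxy = 10850.4, Σx² = 1957848
Sxx = Σx² − (Σx)²/n = 1957848 − 1884980 = 72868
Sxy = Σxy − (Σx)(Σy)/n = 10850.4 − 10499.4 = 351
b = Sxy/Sxx = 351/72868 = 0.004817
a = ȳ − b·x̄ = 3.42 − 0.004817·614 = 0.462405
ŷ(613) = a + b·613 = 0.462405 + 0.004817·613 = 3.415183

3.415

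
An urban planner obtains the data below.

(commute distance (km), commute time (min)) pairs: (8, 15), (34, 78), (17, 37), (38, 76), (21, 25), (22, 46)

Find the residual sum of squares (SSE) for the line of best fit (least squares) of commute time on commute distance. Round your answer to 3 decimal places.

n = 6, Σx = 140, Σy = 277, Σxy = 7826, Σx² = 3878, Σy² = 16195
Sxx = Σx² − (Σx)²/n = 3878 − 3266.666667 = 611.333333
Sxy = Σxy − (Σx)(Σy)/n = 7826 − 6463.333333 = 1362.666667
Syy = Σy² − (Σy)²/n = 16195 − 12788.166667 = 3406.833333
b = Sxy/Sxx = 1362.666667/611.333333 = 2.229008
SSE = Syy − b·Sxy = 3406.833333 − 2.229008·1362.666667 = 369.438931

369.439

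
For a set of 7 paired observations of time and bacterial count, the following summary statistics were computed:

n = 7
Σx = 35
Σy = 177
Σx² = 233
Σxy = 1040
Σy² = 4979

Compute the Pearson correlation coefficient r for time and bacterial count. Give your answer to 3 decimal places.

0.907

Sxx = Σx² − (Σx)²/n = 233 − 175 = 58
Sxy = Σxy − (Σx)(Σy)/n = 1040 − 885 = 155
Syy = Σy² − (Σy)²/n = 4979 − 4475.571429 = 503.428571
r = Sxy/√(Sxx·Syy) = 155/√(29198.857143) = 155/170.876731 = 0.907087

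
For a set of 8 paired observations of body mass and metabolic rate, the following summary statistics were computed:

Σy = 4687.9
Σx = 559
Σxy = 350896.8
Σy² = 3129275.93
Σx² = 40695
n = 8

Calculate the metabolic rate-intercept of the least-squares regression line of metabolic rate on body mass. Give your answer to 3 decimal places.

Sxx = Σx² − (Σx)²/n = 40695 − 39060.125 = 1634.875
Sxy = Σxy − (Σx)(Σy)/n = 350896.8 − 327567.0125 = 23329.7875
b = Sxy/Sxx = 23329.7875/1634.875 = 14.270074
a = ȳ − b·x̄ = 585.9875 − 14.270074·69.875 = -411.133932

-411.134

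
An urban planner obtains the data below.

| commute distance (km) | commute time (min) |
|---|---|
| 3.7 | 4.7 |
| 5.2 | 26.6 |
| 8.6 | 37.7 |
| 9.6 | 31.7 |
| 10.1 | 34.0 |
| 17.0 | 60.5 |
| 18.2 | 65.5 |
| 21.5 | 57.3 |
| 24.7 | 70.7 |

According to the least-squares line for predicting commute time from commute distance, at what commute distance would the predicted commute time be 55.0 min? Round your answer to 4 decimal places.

n = 9, Σx = 118.6, Σy = 388.7, Σxy = 6326.49, Σx² = 2001.44
Sxx = Σx² − (Σx)²/n = 2001.44 − 1562.884444 = 438.555556
Sxy = Σxy − (Σx)(Σy)/n = 6326.49 − 5122.202222 = 1204.287778
b = Sxy/Sxx = 1204.287778/438.555556 = 2.746032
a = ȳ − b·x̄ = 43.188889 − 2.746032·13.177778 = 7.002284
Set a + b·x = 55.0: x = (55.0 − 7.002284) / 2.746032 = 17.478933

17.4789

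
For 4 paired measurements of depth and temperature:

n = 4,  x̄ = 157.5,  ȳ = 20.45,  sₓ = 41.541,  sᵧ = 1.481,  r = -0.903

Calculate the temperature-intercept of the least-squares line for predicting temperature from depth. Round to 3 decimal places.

b = r · sᵧ/sₓ = -0.903 · 1.481/41.541 = -0.032193
a = ȳ − b·x̄ = 20.45 − (-0.032193)·157.5 = 25.520449

25.520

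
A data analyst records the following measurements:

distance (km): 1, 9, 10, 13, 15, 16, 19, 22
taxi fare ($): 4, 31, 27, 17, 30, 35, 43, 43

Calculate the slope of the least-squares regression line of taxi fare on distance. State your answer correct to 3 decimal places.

n = 8, Σx = 105, Σy = 230, Σxy = 3547, Σx² = 1677
Sxx = Σx² − (Σx)²/n = 1677 − 1378.125 = 298.875
Sxy = Σxy − (Σx)(Σy)/n = 3547 − 3018.75 = 528.25
b = Sxy/Sxx = 528.25/298.875 = 1.767461

1.767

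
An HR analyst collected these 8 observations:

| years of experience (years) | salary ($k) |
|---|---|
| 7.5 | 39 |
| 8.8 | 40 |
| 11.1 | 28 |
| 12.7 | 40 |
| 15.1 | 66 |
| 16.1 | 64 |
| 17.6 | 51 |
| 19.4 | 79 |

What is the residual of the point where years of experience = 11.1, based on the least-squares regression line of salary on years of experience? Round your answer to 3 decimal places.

n = 8, Σx = 108.3, Σy = 407, Σxy = 5920.5, Σx² = 1591.53
Sxx = Σx² − (Σx)²/n = 1591.53 − 1466.11125 = 125.41875
Sxy = Σxy − (Σx)(Σy)/n = 5920.5 − 5509.7625 = 410.7375
b = Sxy/Sxx = 410.7375/125.41875 = 3.274929
a = ȳ − b·x̄ = 50.875 − 3.274929·13.5375 = 6.540649
ŷ(11.1) = 6.540649 + 3.274929·11.1 = 42.892361
residual = y − ŷ = 28 − 42.892361 = -14.892361

-14.892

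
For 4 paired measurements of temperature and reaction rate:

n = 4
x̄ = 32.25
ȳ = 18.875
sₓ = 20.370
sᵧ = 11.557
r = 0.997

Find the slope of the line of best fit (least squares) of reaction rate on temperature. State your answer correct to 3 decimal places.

b = r · sᵧ/sₓ = 0.997 · 11.557/20.37 = 0.565652

0.566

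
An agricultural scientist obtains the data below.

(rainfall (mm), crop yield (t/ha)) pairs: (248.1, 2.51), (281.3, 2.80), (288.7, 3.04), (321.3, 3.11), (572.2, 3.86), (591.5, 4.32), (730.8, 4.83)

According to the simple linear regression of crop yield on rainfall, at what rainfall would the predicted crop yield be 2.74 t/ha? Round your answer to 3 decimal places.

260.102

n = 7, Σx = 3033.9, Σy = 24.47, Σxy = 11580.998, Σx² = 1538618.41
Sxx = Σx² − (Σx)²/n = 1538618.41 − 1314935.601429 = 223682.808571
Sxy = Σxy − (Σx)(Σy)/n = 11580.998 − 10605.647571 = 975.350429
b = Sxy/Sxx = 975.350429/223682.808571 = 0.004360
a = ȳ − b·x̄ = 3.495714 − 0.004360·433.414286 = 1.605847
Set a + b·x = 2.74: x = (2.74 − 1.605847) / 0.004360 = 260.101916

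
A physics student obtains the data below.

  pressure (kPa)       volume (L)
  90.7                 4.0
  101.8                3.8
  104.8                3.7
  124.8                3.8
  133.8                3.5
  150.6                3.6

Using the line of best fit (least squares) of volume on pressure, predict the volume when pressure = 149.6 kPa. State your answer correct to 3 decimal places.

3.539

n = 6, Σx = 706.5, Σy = 22.4, Σxy = 2622.1, Σx² = 85730.61
Sxx = Σx² − (Σx)²/n = 85730.61 − 83190.375 = 2540.235
Sxy = Σxy − (Σx)(Σy)/n = 2622.1 − 2637.6 = -15.5
b = Sxy/Sxx = -15.5/2540.235 = -0.006102
a = ȳ − b·x̄ = 3.733333 − (-0.006102)·117.75 = 4.451820
ŷ(149.6) = a + b·149.6 = 4.451820 + (-0.006102)·149.6 = 3.538991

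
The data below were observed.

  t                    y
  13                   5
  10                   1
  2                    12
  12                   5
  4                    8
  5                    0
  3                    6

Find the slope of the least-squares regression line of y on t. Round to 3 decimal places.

-0.403

n = 7, Σx = 49, Σy = 37, Σxy = 209, Σx² = 467
Sxx = Σx² − (Σx)²/n = 467 − 343 = 124
Sxy = Σxy − (Σx)(Σy)/n = 209 − 259 = -50
b = Sxy/Sxx = -50/124 = -0.403226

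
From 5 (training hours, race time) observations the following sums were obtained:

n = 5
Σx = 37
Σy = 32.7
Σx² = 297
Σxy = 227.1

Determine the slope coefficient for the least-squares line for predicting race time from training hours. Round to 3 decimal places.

-0.641

Sxx = Σx² − (Σx)²/n = 297 − 273.8 = 23.2
Sxy = Σxy − (Σx)(Σy)/n = 227.1 − 241.98 = -14.88
b = Sxy/Sxx = -14.88/23.2 = -0.641379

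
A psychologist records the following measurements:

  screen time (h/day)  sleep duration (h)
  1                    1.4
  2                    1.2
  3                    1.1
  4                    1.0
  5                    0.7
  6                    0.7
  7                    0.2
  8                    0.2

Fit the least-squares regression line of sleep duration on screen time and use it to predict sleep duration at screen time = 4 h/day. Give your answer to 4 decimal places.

0.9012

n = 8, Σx = 36, Σy = 6.5, Σxy = 21.8, Σx² = 204
Sxx = Σx² − (Σx)²/n = 204 − 162 = 42
Sxy = Σxy − (Σx)(Σy)/n = 21.8 − 29.25 = -7.45
b = Sxy/Sxx = -7.45/42 = -0.177381
a = ȳ − b·x̄ = 0.8125 − (-0.177381)·4.5 = 1.610714
ŷ(4) = a + b·4 = 1.610714 + (-0.177381)·4 = 0.901190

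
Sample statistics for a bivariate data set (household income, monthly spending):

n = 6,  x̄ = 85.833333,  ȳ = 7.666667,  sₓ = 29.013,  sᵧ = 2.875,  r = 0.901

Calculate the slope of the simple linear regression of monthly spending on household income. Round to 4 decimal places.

b = r · sᵧ/sₓ = 0.901 · 2.875/29.013 = 0.089283

0.0893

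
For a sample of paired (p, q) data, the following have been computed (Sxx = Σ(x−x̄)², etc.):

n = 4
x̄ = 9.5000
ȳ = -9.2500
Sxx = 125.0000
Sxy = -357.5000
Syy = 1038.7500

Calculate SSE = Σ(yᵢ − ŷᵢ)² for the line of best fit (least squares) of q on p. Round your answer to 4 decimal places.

b = Sxy/Sxx = -357.5/125 = -2.86
SSE = Syy − b·Sxy = 1038.75 − (-2.86)·(-357.5) = 16.3

16.3000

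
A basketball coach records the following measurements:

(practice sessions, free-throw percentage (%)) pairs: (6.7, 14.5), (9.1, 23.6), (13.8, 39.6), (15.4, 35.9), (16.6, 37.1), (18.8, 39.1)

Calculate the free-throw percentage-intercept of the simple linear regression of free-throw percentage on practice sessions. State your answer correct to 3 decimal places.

n = 6, Σx = 80.4, Σy = 189.8, Σxy = 2762.19, Σx² = 1184.3
Sxx = Σx² − (Σx)²/n = 1184.3 − 1077.36 = 106.94
Sxy = Σxy − (Σx)(Σy)/n = 2762.19 − 2543.32 = 218.87
b = Sxy/Sxx = 218.87/106.94 = 2.046662
a = ȳ − b·x̄ = 31.633333 − 2.046662·13.4 = 4.208067

4.208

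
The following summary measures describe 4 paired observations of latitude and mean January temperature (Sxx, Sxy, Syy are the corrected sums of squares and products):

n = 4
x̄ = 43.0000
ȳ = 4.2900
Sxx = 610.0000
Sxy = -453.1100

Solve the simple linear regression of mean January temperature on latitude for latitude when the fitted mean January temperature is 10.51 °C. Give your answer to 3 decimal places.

b = Sxy/Sxx = -453.11/610 = -0.742803
a = ȳ − b·x̄ = 4.29 − (-0.742803)·43 = 36.230541
Set a + b·x = 10.51: x = (10.51 − 36.230541) / (-0.742803) = 34.626316

34.626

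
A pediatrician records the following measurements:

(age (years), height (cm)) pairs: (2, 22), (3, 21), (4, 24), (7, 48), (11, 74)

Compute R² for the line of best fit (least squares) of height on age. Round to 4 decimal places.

0.9720

n = 5, Σx = 27, Σy = 189, Σxy = 1353, Σx² = 199, Σy² = 9281
Sxx = Σx² − (Σx)²/n = 199 − 145.8 = 53.2
Sxy = Σxy − (Σx)(Σy)/n = 1353 − 1020.6 = 332.4
Syy = Σy² − (Σy)²/n = 9281 − 7144.2 = 2136.8
R² = Sxy²/(Sxx·Syy) = (332.4)²/(53.2·2136.8) = 0.971956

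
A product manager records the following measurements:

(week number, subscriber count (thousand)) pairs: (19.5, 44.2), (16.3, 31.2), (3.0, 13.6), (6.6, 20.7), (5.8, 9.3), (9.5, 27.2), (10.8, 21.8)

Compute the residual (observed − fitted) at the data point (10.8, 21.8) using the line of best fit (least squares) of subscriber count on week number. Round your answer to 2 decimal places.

n = 7, Σx = 71.5, Σy = 168, Σxy = 2095.66, Σx² = 939.03
Sxx = Σx² − (Σx)²/n = 939.03 − 730.321429 = 208.708571
Sxy = Σxy − (Σx)(Σy)/n = 2095.66 − 1716 = 379.66
b = Sxy/Sxx = 379.66/208.708571 = 1.819092
a = ȳ − b·x̄ = 24 − 1.819092·10.214286 = 5.419279
ŷ(10.8) = 5.419279 + 1.819092·10.8 = 25.065468
residual = y − ŷ = 21.8 − 25.065468 = -3.265468

-3.27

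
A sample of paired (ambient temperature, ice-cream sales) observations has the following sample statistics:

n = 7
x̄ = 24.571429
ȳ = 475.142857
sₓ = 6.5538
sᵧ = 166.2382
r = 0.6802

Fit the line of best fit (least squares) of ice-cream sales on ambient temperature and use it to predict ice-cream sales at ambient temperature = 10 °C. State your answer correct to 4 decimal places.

b = r · sᵧ/sₓ = 0.6802 · 166.2382/6.5538 = 17.253383
a = ȳ − b·x̄ = 475.142857 − 17.253383·24.571429 = 51.202574
ŷ(10) = a + b·10 = 51.202574 + 17.253383·10 = 223.736407

223.7364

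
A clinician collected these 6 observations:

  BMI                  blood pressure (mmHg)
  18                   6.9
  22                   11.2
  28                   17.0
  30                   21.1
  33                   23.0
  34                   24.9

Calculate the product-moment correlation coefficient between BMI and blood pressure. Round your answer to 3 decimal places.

0.996

n = 6, Σx = 165, Σy = 104.1, Σxy = 3085.2, Σx² = 4737, Σy² = 2056.27
Sxx = Σx² − (Σx)²/n = 4737 − 4537.5 = 199.5
Sxy = Σxy − (Σx)(Σy)/n = 3085.2 − 2862.75 = 222.45
Syy = Σy² − (Σy)²/n = 2056.27 − 1806.135 = 250.135
r = Sxy/√(Sxx·Syy) = 222.45/√(49901.9325) = 222.45/223.387405 = 0.995804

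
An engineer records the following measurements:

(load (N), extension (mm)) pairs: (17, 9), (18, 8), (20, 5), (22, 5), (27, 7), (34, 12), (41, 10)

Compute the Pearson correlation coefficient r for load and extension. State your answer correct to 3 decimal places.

0.588

n = 7, Σx = 179, Σy = 56, Σxy = 1514, Σx² = 5063, Σy² = 488
Sxx = Σx² − (Σx)²/n = 5063 − 4577.285714 = 485.714286
Sxy = Σxy − (Σx)(Σy)/n = 1514 − 1432 = 82
Syy = Σy² − (Σy)²/n = 488 − 448 = 40
r = Sxy/√(Sxx·Syy) = 82/√(19428.571429) = 82/139.386410 = 0.588293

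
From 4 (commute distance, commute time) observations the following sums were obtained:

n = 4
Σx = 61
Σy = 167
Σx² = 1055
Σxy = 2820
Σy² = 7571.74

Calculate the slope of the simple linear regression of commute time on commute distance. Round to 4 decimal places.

2.1904

Sxx = Σx² − (Σx)²/n = 1055 − 930.25 = 124.75
Sxy = Σxy − (Σx)(Σy)/n = 2820 − 2546.75 = 273.25
b = Sxy/Sxx = 273.25/124.75 = 2.190381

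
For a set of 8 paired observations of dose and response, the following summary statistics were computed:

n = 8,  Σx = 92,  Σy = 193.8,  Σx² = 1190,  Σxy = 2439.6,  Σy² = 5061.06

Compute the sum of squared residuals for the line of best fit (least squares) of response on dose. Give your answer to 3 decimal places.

29.294

Sxx = Σx² − (Σx)²/n = 1190 − 1058 = 132
Sxy = Σxy − (Σx)(Σy)/n = 2439.6 − 2228.7 = 210.9
Syy = Σy² − (Σy)²/n = 5061.06 − 4694.805 = 366.255
b = Sxy/Sxx = 210.9/132 = 1.597727
SSE = Syy − b·Sxy = 366.255 − 1.597727·210.9 = 29.294318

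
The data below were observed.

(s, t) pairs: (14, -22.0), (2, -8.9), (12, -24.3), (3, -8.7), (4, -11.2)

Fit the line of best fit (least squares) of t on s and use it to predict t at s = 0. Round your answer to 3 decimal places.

n = 5, Σx = 35, Σy = -75.1, Σxy = -688.3, Σx² = 369
Sxx = Σx² − (Σx)²/n = 369 − 245 = 124
Sxy = Σxy − (Σx)(Σy)/n = -688.3 − (-525.7) = -162.6
b = Sxy/Sxx = -162.6/124 = -1.311290
a = ȳ − b·x̄ = -15.02 − (-1.311290)·7 = -5.840968
ŷ(0) = a + b·0 = -5.840968 + (-1.311290)·0 = -5.840968

-5.841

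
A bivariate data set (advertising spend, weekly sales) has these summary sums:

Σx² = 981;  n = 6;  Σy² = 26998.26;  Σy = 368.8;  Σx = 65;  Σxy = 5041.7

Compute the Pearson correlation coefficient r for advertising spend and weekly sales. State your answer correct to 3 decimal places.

Sxx = Σx² − (Σx)²/n = 981 − 704.166667 = 276.833333
Sxy = Σxy − (Σx)(Σy)/n = 5041.7 − 3995.333333 = 1046.366667
Syy = Σy² − (Σy)²/n = 26998.26 − 22668.906667 = 4329.353333
r = Sxy/√(Sxx·Syy) = 1046.366667/√(1198509.314444) = 1046.366667/1094.764502 = 0.955792

0.956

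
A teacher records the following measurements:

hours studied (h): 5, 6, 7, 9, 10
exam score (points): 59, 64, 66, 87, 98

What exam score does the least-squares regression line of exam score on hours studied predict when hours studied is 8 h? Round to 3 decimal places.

79.558

n = 5, Σx = 37, Σy = 374, Σxy = 2904, Σx² = 291
Sxx = Σx² − (Σx)²/n = 291 − 273.8 = 17.2
Sxy = Σxy − (Σx)(Σy)/n = 2904 − 2767.6 = 136.4
b = Sxy/Sxx = 136.4/17.2 = 7.930233
a = ȳ − b·x̄ = 74.8 − 7.930233·7.4 = 16.116279
ŷ(8) = a + b·8 = 16.116279 + 7.930233·8 = 79.558140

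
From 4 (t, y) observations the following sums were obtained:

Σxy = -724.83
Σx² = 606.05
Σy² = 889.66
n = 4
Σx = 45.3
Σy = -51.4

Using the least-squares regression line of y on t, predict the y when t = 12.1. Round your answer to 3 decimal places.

Sxx = Σx² − (Σx)²/n = 606.05 − 513.0225 = 93.0275
Sxy = Σxy − (Σx)(Σy)/n = -724.83 − (-582.105) = -142.725
b = Sxy/Sxx = -142.725/93.0275 = -1.534224
a = ȳ − b·x̄ = -12.85 − (-1.534224)·11.325 = 4.525084
ŷ(12.1) = a + b·12.1 = 4.525084 + (-1.534224)·12.1 = -14.039023

-14.039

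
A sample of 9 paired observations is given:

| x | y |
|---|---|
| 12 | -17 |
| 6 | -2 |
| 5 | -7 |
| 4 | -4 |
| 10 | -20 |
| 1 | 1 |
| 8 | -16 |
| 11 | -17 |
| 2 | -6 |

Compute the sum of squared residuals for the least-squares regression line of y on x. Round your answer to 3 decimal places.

103.584

n = 9, Σx = 59, Σy = -88, Σxy = -793, Σx² = 511, Σy² = 1340
Sxx = Σx² − (Σx)²/n = 511 − 386.777778 = 124.222222
Sxy = Σxy − (Σx)(Σy)/n = -793 − (-576.888889) = -216.111111
Syy = Σy² − (Σy)²/n = 1340 − 860.444444 = 479.555556
b = Sxy/Sxx = -216.111111/124.222222 = -1.739714
SSE = Syy − b·Sxy = 479.555556 − (-1.739714)·(-216.111111) = 103.584079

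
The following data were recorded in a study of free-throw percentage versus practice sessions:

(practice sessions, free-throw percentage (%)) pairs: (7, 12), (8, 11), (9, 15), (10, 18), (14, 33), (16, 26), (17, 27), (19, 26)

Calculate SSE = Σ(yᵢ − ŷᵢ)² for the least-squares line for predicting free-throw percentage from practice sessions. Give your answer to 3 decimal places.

n = 8, Σx = 100, Σy = 168, Σxy = 2318, Σx² = 1396, Σy² = 3984
Sxx = Σx² − (Σx)²/n = 1396 − 1250 = 146
Sxy = Σxy − (Σx)(Σy)/n = 2318 − 2100 = 218
Syy = Σy² − (Σy)²/n = 3984 − 3528 = 456
b = Sxy/Sxx = 218/146 = 1.493151
SSE = Syy − b·Sxy = 456 − 1.493151·218 = 130.493151

130.493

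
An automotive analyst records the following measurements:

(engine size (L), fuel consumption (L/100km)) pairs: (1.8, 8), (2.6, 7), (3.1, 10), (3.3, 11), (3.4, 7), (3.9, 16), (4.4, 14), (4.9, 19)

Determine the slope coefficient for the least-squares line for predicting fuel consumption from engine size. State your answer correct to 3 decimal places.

3.782

n = 8, Σx = 27.4, Σy = 92, Σxy = 340.8, Σx² = 100.64
Sxx = Σx² − (Σx)²/n = 100.64 − 93.845 = 6.795
Sxy = Σxy − (Σx)(Σy)/n = 340.8 − 315.1 = 25.7
b = Sxy/Sxx = 25.7/6.795 = 3.782193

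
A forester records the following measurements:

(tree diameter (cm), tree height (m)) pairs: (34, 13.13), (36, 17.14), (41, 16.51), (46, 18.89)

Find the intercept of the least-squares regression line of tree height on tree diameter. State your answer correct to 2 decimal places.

2.05

n = 4, Σx = 157, Σy = 65.67, Σxy = 2609.31, Σx² = 6249
Sxx = Σx² − (Σx)²/n = 6249 − 6162.25 = 86.75
Sxy = Σxy − (Σx)(Σy)/n = 2609.31 − 2577.5475 = 31.7625
b = Sxy/Sxx = 31.7625/86.75 = 0.366138
a = ȳ − b·x̄ = 16.4175 − 0.366138·39.25 = 2.046571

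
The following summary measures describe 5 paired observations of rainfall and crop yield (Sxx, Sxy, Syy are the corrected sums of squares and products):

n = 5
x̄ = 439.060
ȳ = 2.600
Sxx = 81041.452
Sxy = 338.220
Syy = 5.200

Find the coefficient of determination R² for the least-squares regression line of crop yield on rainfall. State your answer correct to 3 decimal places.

R² = Sxy²/(Sxx·Syy) = (338.22)²/(81041.452·5.2) = 0.271449

0.271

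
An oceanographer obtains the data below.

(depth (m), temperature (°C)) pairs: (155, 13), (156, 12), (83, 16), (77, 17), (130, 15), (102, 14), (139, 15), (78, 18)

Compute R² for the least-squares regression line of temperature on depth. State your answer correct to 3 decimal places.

n = 8, Σx = 920, Σy = 120, Σxy = 13391, Σx² = 113888, Σy² = 1828
Sxx = Σx² − (Σx)²/n = 113888 − 105800 = 8088
Sxy = Σxy − (Σx)(Σy)/n = 13391 − 13800 = -409
Syy = Σy² − (Σy)²/n = 1828 − 1800 = 28
R² = Sxy²/(Sxx·Syy) = (-409)²/(8088·28) = 0.738665

0.739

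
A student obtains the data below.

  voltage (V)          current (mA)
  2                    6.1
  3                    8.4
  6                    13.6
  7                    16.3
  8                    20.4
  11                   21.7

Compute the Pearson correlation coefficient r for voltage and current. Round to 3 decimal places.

0.974

n = 6, Σx = 37, Σy = 86.5, Σxy = 635, Σx² = 283, Σy² = 1445.47
Sxx = Σx² − (Σx)²/n = 283 − 228.166667 = 54.833333
Sxy = Σxy − (Σx)(Σy)/n = 635 − 533.416667 = 101.583333
Syy = Σy² − (Σy)²/n = 1445.47 − 1247.041667 = 198.428333
r = Sxy/√(Sxx·Syy) = 101.583333/√(10880.486944) = 101.583333/104.309573 = 0.973864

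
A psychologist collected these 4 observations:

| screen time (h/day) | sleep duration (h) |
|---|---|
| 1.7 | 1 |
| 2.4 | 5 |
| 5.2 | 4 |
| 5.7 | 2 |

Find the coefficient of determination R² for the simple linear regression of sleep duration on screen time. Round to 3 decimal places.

n = 4, Σx = 15, Σy = 12, Σxy = 45.9, Σx² = 68.18, Σy² = 46
Sxx = Σx² − (Σx)²/n = 68.18 − 56.25 = 11.93
Sxy = Σxy − (Σx)(Σy)/n = 45.9 − 45 = 0.9
Syy = Σy² − (Σy)²/n = 46 − 36 = 10
R² = Sxy²/(Sxx·Syy) = (0.9)²/(11.93·10) = 0.006790

0.007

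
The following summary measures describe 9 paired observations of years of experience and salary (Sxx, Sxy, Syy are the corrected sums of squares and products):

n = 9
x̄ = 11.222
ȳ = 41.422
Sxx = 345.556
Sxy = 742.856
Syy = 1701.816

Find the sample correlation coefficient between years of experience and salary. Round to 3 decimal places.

0.969

r = Sxy/√(Sxx·Syy) = 742.856/√(588072.729696) = 742.856/766.859002 = 0.968700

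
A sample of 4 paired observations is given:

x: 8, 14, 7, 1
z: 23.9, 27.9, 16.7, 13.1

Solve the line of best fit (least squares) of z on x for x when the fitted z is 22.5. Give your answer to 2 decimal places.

9.29

n = 4, Σx = 30, Σy = 81.6, Σxy = 711.8, Σx² = 310
Sxx = Σx² − (Σx)²/n = 310 − 225 = 85
Sxy = Σxy − (Σx)(Σy)/n = 711.8 − 612 = 99.8
b = Sxy/Sxx = 99.8/85 = 1.174118
a = ȳ − b·x̄ = 20.4 − 1.174118·7.5 = 11.594118
Set a + b·x = 22.5: x = (22.5 − 11.594118) / 1.174118 = 9.288577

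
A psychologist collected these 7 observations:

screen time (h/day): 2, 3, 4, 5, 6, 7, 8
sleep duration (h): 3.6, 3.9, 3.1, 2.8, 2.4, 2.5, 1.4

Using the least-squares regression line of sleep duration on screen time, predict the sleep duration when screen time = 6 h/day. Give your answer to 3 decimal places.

n = 7, Σx = 35, Σy = 19.7, Σxy = 88.4, Σx² = 203
Sxx = Σx² − (Σx)²/n = 203 − 175 = 28
Sxy = Σxy − (Σx)(Σy)/n = 88.4 − 98.5 = -10.1
b = Sxy/Sxx = -10.1/28 = -0.360714
a = ȳ − b·x̄ = 2.814286 − (-0.360714)·5 = 4.617857
ŷ(6) = a + b·6 = 4.617857 + (-0.360714)·6 = 2.453571

2.454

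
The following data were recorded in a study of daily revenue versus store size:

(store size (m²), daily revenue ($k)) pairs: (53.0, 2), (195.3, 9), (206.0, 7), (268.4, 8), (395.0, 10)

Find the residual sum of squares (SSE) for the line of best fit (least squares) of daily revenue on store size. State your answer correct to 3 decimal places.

8.974

n = 5, Σx = 1117.7, Σy = 36, Σxy = 9402.9, Σx² = 311450.65, Σy² = 298
Sxx = Σx² − (Σx)²/n = 311450.65 − 249850.658 = 61599.992
Sxy = Σxy − (Σx)(Σy)/n = 9402.9 − 8047.44 = 1355.46
Syy = Σy² − (Σy)²/n = 298 − 259.2 = 38.8
b = Sxy/Sxx = 1355.46/61599.992 = 0.022004
SSE = Syy − b·Sxy = 38.8 − 0.022004·1355.46 = 8.974155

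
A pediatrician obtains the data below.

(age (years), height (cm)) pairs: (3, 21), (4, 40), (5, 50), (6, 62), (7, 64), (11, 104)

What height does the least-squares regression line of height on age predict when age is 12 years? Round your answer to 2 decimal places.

n = 6, Σx = 36, Σy = 341, Σxy = 2437, Σx² = 256
Sxx = Σx² − (Σx)²/n = 256 − 216 = 40
Sxy = Σxy − (Σx)(Σy)/n = 2437 − 2046 = 391
b = Sxy/Sxx = 391/40 = 9.775
a = ȳ − b·x̄ = 56.833333 − 9.775·6 = -1.816667
ŷ(12) = a + b·12 = -1.816667 + 9.775·12 = 115.483333

115.48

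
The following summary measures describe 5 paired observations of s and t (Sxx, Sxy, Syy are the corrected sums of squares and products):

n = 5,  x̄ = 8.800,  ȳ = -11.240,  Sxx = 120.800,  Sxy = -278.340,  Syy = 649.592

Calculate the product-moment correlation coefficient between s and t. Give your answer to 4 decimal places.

r = Sxy/√(Sxx·Syy) = -278.34/√(78470.7136) = -278.34/280.126246 = -0.993623

-0.9936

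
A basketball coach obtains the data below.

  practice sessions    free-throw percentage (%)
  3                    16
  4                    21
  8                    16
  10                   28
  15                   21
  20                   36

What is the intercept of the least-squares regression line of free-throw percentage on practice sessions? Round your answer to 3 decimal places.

13.888

n = 6, Σx = 60, Σy = 138, Σxy = 1575, Σx² = 814
Sxx = Σx² − (Σx)²/n = 814 − 600 = 214
Sxy = Σxy − (Σx)(Σy)/n = 1575 − 1380 = 195
b = Sxy/Sxx = 195/214 = 0.911215
a = ȳ − b·x̄ = 23 − 0.911215·10 = 13.887850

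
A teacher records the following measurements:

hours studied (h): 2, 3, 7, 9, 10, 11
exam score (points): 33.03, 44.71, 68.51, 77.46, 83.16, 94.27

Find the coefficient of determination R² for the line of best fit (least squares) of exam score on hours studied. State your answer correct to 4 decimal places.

n = 6, Σx = 42, Σy = 401.14, Σxy = 3245.47, Σx² = 364, Σy² = 29586.0552
Sxx = Σx² − (Σx)²/n = 364 − 294 = 70
Sxy = Σxy − (Σx)(Σy)/n = 3245.47 − 2807.98 = 437.49
Syy = Σy² − (Σy)²/n = 29586.0552 − 26818.883267 = 2767.171933
R² = Sxy²/(Sxx·Syy) = (437.49)²/(70·2767.171933) = 0.988103

0.9881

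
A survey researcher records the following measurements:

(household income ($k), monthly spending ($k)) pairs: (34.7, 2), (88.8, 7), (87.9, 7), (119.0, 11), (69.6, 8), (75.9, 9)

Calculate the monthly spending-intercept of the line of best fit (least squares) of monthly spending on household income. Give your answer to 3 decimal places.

-0.221

n = 6, Σx = 475.9, Σy = 44, Σxy = 3855.2, Σx² = 41581.91
Sxx = Σx² − (Σx)²/n = 41581.91 − 37746.801667 = 3835.108333
Sxy = Σxy − (Σx)(Σy)/n = 3855.2 − 3489.933333 = 365.266667
b = Sxy/Sxx = 365.266667/3835.108333 = 0.095243
a = ȳ − b·x̄ = 7.333333 − 0.095243·79.316667 = -0.221012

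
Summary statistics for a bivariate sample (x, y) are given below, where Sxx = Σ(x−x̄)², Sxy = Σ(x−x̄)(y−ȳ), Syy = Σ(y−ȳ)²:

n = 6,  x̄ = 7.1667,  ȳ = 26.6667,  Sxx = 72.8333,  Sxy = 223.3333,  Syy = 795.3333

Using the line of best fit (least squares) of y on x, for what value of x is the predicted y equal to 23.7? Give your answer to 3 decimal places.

6.199

b = Sxy/Sxx = 223.3333/72.8333 = 3.066363
a = ȳ − b·x̄ = 26.6667 − 3.066363·7.1667 = 4.691000
Set a + b·x = 23.7: x = (23.7 − 4.691000) / 3.066363 = 6.199202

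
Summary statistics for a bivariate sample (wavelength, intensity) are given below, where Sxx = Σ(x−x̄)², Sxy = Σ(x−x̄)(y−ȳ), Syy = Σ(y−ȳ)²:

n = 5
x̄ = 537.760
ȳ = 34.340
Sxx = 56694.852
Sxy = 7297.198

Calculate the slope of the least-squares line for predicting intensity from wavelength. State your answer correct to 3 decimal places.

0.129

b = Sxy/Sxx = 7297.198/56694.852 = 0.128710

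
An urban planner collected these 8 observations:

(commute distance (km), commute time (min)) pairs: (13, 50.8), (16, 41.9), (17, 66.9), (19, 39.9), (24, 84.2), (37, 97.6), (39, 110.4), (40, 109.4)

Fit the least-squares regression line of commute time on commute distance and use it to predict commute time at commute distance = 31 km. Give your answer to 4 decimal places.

88.0721

n = 8, Σx = 205, Σy = 601.1, Σxy = 17539.8, Σx² = 6141
Sxx = Σx² − (Σx)²/n = 6141 − 5253.125 = 887.875
Sxy = Σxy − (Σx)(Σy)/n = 17539.8 − 15403.1875 = 2136.6125
b = Sxy/Sxx = 2136.6125/887.875 = 2.406434
a = ȳ − b·x̄ = 75.1375 − 2.406434·25.625 = 13.472631
ŷ(31) = a + b·31 = 13.472631 + 2.406434·31 = 88.072082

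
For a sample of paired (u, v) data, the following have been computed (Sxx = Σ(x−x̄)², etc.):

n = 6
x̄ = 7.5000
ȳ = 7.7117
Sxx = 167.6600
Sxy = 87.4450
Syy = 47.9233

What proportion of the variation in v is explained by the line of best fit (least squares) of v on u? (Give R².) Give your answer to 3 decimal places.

R² = Sxy²/(Sxx·Syy) = (87.445)²/(167.66·47.9233) = 0.951686

0.952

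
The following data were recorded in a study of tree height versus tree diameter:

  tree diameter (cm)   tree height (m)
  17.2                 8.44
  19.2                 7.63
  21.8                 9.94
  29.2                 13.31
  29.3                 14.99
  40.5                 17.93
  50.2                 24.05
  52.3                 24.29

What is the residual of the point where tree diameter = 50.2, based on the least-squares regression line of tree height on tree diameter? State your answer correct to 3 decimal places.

n = 8, Σx = 259.7, Σy = 120.58, Σxy = 4540.057, Σx² = 9746.43
Sxx = Σx² − (Σx)²/n = 9746.43 − 8430.51125 = 1315.91875
Sxy = Σxy − (Σx)(Σy)/n = 4540.057 − 3914.32825 = 625.72875
b = Sxy/Sxx = 625.72875/1315.91875 = 0.475507
a = ȳ − b·x̄ = 15.0725 − 0.475507·32.4625 = -0.363650
ŷ(50.2) = -0.363650 + 0.475507·50.2 = 23.506808
residual = y − ŷ = 24.05 − 23.506808 = 0.543192

0.543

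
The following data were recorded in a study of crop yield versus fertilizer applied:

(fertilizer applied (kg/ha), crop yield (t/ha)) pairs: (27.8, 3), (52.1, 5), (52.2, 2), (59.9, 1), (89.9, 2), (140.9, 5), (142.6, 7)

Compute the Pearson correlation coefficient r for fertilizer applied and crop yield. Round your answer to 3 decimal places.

n = 7, Σx = 565.4, Σy = 25, Σxy = 2390.7, Σx² = 58069.68, Σy² = 117
Sxx = Σx² − (Σx)²/n = 58069.68 − 45668.165714 = 12401.514286
Sxy = Σxy − (Σx)(Σy)/n = 2390.7 − 2019.285714 = 371.414286
Syy = Σy² − (Σy)²/n = 117 − 89.285714 = 27.714286
r = Sxy/√(Sxx·Syy) = 371.414286/√(343699.110204) = 371.414286/586.258569 = 0.633533

0.634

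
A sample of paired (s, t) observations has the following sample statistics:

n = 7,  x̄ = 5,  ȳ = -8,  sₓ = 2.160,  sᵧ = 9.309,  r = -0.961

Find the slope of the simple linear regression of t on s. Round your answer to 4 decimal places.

-4.1416

b = r · sᵧ/sₓ = -0.961 · 9.309/2.16 = -4.141643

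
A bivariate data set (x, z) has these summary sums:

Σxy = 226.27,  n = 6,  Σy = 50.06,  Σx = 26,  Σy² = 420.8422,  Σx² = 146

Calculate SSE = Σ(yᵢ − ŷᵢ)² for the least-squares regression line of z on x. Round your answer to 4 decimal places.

0.5560

Sxx = Σx² − (Σx)²/n = 146 − 112.666667 = 33.333333
Sxy = Σxy − (Σx)(Σy)/n = 226.27 − 216.926667 = 9.343333
Syy = Σy² − (Σy)²/n = 420.8422 − 417.667267 = 3.174933
b = Sxy/Sxx = 9.343333/33.333333 = 0.2803
SSE = Syy − b·Sxy = 3.174933 − 0.2803·9.343333 = 0.555997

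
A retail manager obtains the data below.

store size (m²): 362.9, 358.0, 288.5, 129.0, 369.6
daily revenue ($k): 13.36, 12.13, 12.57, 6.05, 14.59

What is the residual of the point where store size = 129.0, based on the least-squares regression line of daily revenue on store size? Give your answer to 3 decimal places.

-0.343

n = 5, Σx = 1508, Σy = 58.7, Σxy = 18990.243, Σx² = 496337.82
Sxx = Σx² − (Σx)²/n = 496337.82 − 454812.8 = 41525.02
Sxy = Σxy − (Σx)(Σy)/n = 18990.243 − 17703.92 = 1286.323
b = Sxy/Sxx = 1286.323/41525.02 = 0.030977
a = ȳ − b·x̄ = 11.74 − 0.030977·301.6 = 2.397319
ŷ(129.0) = 2.397319 + 0.030977·129 = 6.393360
residual = y − ŷ = 6.05 − 6.393360 = -0.343360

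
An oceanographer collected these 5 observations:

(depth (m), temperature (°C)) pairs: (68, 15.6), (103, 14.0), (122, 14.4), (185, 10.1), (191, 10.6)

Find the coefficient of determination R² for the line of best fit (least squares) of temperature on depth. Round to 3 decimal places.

0.941

n = 5, Σx = 669, Σy = 64.7, Σxy = 8152.7, Σx² = 100823, Σy² = 861.09
Sxx = Σx² − (Σx)²/n = 100823 − 89512.2 = 11310.8
Sxy = Σxy − (Σx)(Σy)/n = 8152.7 − 8656.86 = -504.16
Syy = Σy² − (Σy)²/n = 861.09 − 837.218 = 23.872
R² = Sxy²/(Sxx·Syy) = (-504.16)²/(11310.8·23.872) = 0.941358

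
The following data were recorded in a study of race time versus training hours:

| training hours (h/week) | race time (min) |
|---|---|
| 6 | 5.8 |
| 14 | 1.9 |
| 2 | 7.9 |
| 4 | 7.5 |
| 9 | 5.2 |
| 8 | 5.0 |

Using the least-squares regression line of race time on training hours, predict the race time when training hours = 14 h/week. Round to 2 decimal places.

n = 6, Σx = 43, Σy = 33.3, Σxy = 194, Σx² = 397
Sxx = Σx² − (Σx)²/n = 397 − 308.166667 = 88.833333
Sxy = Σxy − (Σx)(Σy)/n = 194 − 238.65 = -44.65
b = Sxy/Sxx = -44.65/88.833333 = -0.502627
a = ȳ − b·x̄ = 5.55 − (-0.502627)·7.166667 = 9.152158
ŷ(14) = a + b·14 = 9.152158 + (-0.502627)·14 = 2.115385

2.12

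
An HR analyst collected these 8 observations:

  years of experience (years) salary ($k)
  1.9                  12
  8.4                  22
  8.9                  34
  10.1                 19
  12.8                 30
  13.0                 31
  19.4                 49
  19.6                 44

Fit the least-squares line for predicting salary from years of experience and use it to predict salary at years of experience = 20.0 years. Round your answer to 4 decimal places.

n = 8, Σx = 94.1, Σy = 241, Σxy = 3302.1, Σx² = 1348.75
Sxx = Σx² − (Σx)²/n = 1348.75 − 1106.85125 = 241.89875
Sxy = Σxy − (Σx)(Σy)/n = 3302.1 − 2834.7625 = 467.3375
b = Sxy/Sxx = 467.3375/241.89875 = 1.931955
a = ȳ − b·x̄ = 30.125 − 1.931955·11.7625 = 7.400379
ŷ(20.0) = a + b·20.0 = 7.400379 + 1.931955·20 = 46.039479

46.0395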